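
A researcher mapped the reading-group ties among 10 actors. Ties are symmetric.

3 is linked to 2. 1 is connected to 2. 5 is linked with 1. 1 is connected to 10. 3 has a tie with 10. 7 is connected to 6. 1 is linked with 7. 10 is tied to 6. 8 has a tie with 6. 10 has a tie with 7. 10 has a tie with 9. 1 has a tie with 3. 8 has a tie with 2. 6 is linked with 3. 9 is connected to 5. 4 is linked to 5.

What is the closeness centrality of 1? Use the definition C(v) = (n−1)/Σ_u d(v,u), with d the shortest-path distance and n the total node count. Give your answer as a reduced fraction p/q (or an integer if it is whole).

Distances from 1: 2:1, 3:1, 4:2, 5:1, 6:2, 7:1, 8:2, 9:2, 10:1. Sum = 13.
n = 10, so closeness = 9/13.

9/13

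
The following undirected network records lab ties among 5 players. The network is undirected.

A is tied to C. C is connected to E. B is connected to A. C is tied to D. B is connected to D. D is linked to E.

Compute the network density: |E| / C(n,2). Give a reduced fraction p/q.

There are 6 edges and 5 nodes, so the maximum possible is C(5,2) = 10.
Density = 6/10 = 3/5.

3/5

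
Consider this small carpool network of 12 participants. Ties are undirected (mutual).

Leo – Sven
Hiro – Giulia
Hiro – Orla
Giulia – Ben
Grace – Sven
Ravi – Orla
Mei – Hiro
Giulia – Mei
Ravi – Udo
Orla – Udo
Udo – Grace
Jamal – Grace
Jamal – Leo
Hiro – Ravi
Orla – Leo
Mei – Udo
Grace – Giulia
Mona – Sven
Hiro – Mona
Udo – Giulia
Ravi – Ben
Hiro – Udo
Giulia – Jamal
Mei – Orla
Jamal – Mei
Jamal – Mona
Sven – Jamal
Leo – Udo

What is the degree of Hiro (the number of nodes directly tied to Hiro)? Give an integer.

Hiro is directly tied to Giulia, Mei, Mona, Orla, Ravi, and Udo. That is 6 neighbors, so the degree of Hiro is 6.

6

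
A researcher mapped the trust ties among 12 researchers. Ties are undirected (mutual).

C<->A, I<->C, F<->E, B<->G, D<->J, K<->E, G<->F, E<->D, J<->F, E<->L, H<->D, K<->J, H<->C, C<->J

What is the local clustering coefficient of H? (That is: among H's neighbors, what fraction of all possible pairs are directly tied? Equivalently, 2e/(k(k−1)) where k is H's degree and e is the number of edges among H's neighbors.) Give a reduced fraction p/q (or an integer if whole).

0

H's neighbors: C and D (k = 2).
Possible neighbor pairs: C(2,2) = 1. Edges among them: none → e = 0.
Clustering(H) = 0/1.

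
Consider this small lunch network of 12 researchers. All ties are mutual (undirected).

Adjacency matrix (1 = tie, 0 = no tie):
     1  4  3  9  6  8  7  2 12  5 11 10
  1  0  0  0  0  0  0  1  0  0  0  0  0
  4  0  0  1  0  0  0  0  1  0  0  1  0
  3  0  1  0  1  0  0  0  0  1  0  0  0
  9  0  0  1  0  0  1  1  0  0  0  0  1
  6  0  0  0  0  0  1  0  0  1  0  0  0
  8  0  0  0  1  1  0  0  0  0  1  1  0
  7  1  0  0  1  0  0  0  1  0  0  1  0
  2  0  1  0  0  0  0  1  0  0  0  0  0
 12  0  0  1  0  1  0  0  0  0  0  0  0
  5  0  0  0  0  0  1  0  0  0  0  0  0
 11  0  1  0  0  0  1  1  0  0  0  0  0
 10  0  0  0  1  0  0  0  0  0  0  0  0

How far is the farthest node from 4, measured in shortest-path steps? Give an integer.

3

Distances from 4: 1:3, 2:1, 3:1, 5:3, 6:3, 7:2, 8:2, 9:2, 10:3, 11:1, 12:2.
The largest is 3 (to 5, 6, 1, and 10), so the eccentricity of 4 is 3.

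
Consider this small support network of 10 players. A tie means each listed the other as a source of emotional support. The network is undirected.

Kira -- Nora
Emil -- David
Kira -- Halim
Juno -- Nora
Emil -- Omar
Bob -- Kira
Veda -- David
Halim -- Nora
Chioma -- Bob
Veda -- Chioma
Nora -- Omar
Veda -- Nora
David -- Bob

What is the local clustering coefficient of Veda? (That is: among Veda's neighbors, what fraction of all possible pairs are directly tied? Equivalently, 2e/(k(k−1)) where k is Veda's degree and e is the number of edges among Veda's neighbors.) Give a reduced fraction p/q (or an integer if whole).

0

Veda's neighbors: Chioma, David, and Nora (k = 3).
Possible neighbor pairs: C(3,2) = 3. Edges among them: none → e = 0.
Clustering(Veda) = 0/3 = 0.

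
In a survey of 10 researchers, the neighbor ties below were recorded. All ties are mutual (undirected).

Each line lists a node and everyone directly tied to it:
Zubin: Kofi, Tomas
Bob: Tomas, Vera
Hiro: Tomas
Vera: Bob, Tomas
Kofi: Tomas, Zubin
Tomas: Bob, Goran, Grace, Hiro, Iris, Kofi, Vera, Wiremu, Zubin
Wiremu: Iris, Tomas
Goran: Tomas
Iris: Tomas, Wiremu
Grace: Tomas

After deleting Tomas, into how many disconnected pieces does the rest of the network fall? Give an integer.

Without Tomas, the remaining ties split the others into: {Bob, Vera}; {Goran}; {Kofi, Zubin}; {Iris, Wiremu}; {Grace}; {Hiro}.
That's 6 separate components.

6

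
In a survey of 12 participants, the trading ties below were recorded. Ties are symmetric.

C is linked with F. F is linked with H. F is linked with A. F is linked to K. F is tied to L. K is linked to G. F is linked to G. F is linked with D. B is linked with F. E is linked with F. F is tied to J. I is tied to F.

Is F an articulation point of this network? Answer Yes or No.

Yes

Removing F leaves {B} with no path to {D}, so the network splits into 10 components. F is a cut vertex.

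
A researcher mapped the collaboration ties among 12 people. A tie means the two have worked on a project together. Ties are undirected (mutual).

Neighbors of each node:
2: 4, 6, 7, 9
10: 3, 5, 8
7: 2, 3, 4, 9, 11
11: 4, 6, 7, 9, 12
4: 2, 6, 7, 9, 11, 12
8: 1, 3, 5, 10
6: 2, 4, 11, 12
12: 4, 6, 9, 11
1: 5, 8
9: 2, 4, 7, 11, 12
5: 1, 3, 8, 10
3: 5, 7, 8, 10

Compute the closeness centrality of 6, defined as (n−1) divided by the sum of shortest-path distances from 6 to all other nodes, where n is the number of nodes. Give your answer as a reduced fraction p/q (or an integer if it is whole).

Distances from 6: 1:5, 2:1, 3:3, 4:1, 5:4, 7:2, 8:4, 9:2, 10:4, 11:1, 12:1. Sum = 28.
n = 12, so closeness = 11/28.

11/28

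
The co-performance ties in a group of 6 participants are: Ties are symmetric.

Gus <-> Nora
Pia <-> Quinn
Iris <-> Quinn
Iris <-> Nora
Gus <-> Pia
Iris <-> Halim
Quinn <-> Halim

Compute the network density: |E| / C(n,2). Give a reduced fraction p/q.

7/15

There are 7 edges and 6 nodes, so the maximum possible is C(6,2) = 15.
Density = 7/15.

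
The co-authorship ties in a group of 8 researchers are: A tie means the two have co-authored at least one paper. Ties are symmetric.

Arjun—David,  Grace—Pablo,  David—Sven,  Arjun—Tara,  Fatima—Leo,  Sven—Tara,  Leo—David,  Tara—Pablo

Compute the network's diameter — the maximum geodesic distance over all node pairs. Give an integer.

6

Eccentricity of each node (its greatest distance to any other): Arjun:3, David:4, Fatima:6, Grace:6, Leo:5, Pablo:5, Sven:3, Tara:4.
The maximum eccentricity is 6, realized for instance by the pair Grace–Fatima via Grace – Pablo – Tara – Arjun – David – Leo – Fatima. So the diameter is 6.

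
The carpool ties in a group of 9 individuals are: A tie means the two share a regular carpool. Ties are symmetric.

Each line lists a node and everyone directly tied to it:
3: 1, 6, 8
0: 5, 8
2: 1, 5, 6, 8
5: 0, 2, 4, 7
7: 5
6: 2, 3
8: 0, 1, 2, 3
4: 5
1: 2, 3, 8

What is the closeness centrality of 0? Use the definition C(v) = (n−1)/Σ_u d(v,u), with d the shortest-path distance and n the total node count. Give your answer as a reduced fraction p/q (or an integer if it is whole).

Distances from 0: 1:2, 2:2, 3:2, 4:2, 5:1, 6:3, 7:2, 8:1. Sum = 15.
n = 9, so closeness = 8/15.

8/15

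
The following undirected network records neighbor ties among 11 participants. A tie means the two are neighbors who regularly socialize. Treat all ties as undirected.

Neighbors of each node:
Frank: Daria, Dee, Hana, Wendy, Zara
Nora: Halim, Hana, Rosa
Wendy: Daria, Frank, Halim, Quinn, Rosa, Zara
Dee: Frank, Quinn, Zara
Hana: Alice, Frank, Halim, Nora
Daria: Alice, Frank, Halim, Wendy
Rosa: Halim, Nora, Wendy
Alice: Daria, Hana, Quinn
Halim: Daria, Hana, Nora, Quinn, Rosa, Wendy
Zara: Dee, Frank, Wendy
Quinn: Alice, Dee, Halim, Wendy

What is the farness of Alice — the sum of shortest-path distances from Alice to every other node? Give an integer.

Distances from Alice: Daria:1, Dee:2, Frank:2, Halim:2, Hana:1, Nora:2, Quinn:1, Rosa:3, Wendy:2, Zara:3.
Sum = 1 + 2 + 2 + 2 + 1 + 2 + 1 + 3 + 2 + 3 = 19.

19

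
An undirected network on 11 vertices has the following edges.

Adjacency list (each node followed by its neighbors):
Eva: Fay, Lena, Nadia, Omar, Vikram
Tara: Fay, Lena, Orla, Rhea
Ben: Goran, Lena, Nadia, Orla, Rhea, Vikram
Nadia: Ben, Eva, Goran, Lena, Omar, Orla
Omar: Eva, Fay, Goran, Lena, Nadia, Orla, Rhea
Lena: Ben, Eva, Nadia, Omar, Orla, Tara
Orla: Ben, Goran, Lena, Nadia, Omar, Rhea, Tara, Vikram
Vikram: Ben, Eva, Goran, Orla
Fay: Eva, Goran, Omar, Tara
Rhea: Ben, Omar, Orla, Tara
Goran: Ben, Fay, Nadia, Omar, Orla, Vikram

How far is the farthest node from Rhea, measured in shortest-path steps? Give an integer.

Distances from Rhea: Ben:1, Eva:2, Fay:2, Goran:2, Lena:2, Nadia:2, Omar:1, Orla:1, Tara:1, Vikram:2.
The largest is 2 (to Nadia, Goran, Lena, Vikram, Fay, and Eva), so the eccentricity of Rhea is 2.

2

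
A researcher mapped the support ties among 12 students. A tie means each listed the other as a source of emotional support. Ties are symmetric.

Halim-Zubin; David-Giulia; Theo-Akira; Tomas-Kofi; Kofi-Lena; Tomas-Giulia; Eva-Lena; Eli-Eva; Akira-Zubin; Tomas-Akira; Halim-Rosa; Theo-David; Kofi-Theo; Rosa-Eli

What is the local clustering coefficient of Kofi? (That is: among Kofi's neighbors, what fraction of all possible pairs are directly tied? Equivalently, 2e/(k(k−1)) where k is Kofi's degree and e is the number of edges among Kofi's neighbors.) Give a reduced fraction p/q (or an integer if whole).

Kofi's neighbors: Lena, Theo, and Tomas (k = 3).
Possible neighbor pairs: C(3,2) = 3. Edges among them: none → e = 0.
Clustering(Kofi) = 0/3 = 0.

0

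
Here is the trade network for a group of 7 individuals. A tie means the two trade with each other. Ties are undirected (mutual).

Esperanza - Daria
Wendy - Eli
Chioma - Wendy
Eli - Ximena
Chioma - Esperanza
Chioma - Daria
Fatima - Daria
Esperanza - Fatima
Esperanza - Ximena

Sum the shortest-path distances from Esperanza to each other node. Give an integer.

8

Distances from Esperanza: Chioma:1, Daria:1, Eli:2, Fatima:1, Wendy:2, Ximena:1.
Sum = 1 + 1 + 2 + 1 + 2 + 1 = 8.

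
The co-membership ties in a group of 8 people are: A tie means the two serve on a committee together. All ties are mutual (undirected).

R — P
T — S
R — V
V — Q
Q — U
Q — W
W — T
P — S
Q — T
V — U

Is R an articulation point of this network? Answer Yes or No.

Even without R, every remaining node can still reach every other (the residual graph is connected), so R is not a cut vertex.

No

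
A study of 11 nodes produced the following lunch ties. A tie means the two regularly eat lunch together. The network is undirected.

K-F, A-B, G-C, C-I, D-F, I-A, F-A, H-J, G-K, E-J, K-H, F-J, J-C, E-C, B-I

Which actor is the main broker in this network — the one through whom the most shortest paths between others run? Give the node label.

Unnormalized betweenness of each node: A:20/3, B:0, C:32/3, D:0, E:0, F:33/2, G:11/6, H:5/6, I:35/6, J:31/3, K:16/3.
F has the largest value, 33/2, making it the main broker — the node through which the most shortest paths run.

F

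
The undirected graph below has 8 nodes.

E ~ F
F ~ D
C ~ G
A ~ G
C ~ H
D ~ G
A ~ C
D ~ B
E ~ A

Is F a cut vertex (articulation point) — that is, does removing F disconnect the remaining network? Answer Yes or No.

No

Even without F, every remaining node can still reach every other (the residual graph is connected), so F is not a cut vertex.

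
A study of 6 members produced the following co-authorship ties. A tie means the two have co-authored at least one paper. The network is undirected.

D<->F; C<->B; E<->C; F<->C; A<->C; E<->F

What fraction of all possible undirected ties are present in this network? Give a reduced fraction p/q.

2/5

There are 6 edges and 6 nodes, so the maximum possible is C(6,2) = 15.
Density = 6/15 = 2/5.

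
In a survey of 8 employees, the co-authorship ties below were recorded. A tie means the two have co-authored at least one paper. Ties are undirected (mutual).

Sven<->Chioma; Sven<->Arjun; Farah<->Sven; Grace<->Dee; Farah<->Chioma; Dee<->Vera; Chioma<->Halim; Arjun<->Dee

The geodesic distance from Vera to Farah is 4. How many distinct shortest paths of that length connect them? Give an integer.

The shortest distance is 4, and the only length-4 path is Vera–Dee–Arjun–Sven–Farah. So there is exactly 1 shortest path.

1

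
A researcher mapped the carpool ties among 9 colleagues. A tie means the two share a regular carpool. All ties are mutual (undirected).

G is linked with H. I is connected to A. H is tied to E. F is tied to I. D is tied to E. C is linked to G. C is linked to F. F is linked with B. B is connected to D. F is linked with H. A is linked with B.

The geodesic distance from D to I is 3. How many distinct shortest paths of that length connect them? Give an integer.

2

The shortest distance is 3. The length-3 paths are: D–B–F–I; D–B–A–I.
That gives 2 distinct shortest paths.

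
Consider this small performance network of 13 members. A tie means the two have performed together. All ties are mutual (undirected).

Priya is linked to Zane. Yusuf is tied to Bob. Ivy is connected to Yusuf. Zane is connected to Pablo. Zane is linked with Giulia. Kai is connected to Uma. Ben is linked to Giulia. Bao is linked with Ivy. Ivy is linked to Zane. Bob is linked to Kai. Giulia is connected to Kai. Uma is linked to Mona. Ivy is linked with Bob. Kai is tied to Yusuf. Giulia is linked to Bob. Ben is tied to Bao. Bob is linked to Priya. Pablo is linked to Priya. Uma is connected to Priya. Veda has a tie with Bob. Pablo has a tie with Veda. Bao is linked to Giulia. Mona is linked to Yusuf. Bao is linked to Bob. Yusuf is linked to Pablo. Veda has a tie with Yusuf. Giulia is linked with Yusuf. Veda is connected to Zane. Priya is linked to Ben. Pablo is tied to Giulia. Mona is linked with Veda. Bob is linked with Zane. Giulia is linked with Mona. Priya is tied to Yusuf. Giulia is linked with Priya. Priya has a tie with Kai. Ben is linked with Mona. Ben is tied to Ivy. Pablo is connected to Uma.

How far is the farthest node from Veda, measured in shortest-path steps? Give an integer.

2

Distances from Veda: Bao:2, Ben:2, Bob:1, Giulia:2, Ivy:2, Kai:2, Mona:1, Pablo:1, Priya:2, Uma:2, Yusuf:1, Zane:1.
The largest is 2 (to Priya, Giulia, Ivy, Kai, Ben, Uma, and Bao), so the eccentricity of Veda is 2.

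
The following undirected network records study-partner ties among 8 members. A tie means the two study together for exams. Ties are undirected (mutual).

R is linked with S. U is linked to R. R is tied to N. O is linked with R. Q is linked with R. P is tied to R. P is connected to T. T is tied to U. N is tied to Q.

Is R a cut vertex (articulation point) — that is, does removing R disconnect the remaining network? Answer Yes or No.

Yes

Removing R leaves {P, T, and U} with no path to {O}, so the network splits into 4 components. R is a cut vertex.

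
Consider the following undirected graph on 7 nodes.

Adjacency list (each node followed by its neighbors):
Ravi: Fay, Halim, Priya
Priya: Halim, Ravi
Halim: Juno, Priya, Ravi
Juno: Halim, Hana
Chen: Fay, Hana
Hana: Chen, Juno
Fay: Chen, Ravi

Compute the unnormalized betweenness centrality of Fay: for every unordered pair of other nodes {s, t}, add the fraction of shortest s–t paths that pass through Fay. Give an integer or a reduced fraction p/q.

3

Pairs whose geodesics pass through Fay — Halim–Chen: 1/2; Hana–Ravi: 1/2; Chen–Ravi: 1; Chen–Priya: 1.
All other pairs contribute 0.
Summing the contributions gives betweenness(Fay) = 3.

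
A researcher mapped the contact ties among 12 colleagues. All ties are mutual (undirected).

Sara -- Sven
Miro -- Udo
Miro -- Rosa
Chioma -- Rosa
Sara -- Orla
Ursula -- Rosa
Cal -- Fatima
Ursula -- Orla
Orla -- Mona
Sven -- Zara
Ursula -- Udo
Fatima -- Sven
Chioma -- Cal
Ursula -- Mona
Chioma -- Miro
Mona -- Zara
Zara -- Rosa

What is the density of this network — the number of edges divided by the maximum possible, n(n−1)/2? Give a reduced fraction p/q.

17/66

There are 17 edges and 12 nodes, so the maximum possible is C(12,2) = 66.
Density = 17/66.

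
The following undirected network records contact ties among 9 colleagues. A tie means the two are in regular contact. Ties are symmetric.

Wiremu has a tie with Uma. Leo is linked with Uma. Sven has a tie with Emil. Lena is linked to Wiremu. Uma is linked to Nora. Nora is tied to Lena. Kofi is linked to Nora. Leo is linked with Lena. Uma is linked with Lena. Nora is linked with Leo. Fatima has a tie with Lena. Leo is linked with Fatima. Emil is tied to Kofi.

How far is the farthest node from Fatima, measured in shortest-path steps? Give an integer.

Distances from Fatima: Emil:4, Kofi:3, Lena:1, Leo:1, Nora:2, Sven:5, Uma:2, Wiremu:2.
The largest is 5 (to Sven), so the eccentricity of Fatima is 5.

5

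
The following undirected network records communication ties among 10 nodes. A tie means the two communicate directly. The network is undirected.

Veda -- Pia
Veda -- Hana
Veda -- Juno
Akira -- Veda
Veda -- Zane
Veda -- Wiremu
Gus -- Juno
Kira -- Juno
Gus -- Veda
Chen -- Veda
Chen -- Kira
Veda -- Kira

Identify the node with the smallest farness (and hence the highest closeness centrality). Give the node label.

Farness (sum of distances to all others) for each node — Akira:17, Chen:16, Gus:16, Hana:17, Juno:15, Kira:15, Pia:17, Veda:9, Wiremu:17, Zane:17.
The smallest farness is 9, for Veda, so Veda has the highest closeness.

Veda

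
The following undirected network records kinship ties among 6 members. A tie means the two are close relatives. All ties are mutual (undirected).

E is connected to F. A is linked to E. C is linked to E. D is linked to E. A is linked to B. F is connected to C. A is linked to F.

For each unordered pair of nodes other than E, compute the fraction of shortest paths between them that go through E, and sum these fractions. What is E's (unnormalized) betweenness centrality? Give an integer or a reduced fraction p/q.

5

Pairs whose geodesics pass through E — F–D: 1; D–B: 1; D–A: 1; D–C: 1; B–C: 1/2; A–C: 1/2.
All other pairs contribute 0.
Summing the contributions gives betweenness(E) = 5.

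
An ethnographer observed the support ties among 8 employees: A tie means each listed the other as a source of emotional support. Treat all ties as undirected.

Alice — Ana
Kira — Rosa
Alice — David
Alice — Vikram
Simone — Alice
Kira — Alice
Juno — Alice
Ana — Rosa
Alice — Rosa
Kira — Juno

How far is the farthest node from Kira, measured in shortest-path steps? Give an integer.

Distances from Kira: Alice:1, Ana:2, David:2, Juno:1, Rosa:1, Simone:2, Vikram:2.
The largest is 2 (to Ana, Vikram, Simone, and David), so the eccentricity of Kira is 2.

2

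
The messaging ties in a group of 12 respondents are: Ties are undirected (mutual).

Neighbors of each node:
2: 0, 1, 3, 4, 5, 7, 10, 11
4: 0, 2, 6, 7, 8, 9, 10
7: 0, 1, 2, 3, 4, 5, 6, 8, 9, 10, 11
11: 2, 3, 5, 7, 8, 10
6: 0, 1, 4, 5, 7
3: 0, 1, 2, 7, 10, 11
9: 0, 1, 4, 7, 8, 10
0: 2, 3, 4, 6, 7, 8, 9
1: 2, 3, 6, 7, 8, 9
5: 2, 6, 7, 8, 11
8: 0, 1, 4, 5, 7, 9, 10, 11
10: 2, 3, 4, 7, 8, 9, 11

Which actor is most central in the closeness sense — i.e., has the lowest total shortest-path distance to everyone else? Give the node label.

Farness (sum of distances to all others) for each node — 0:15, 1:16, 2:14, 3:16, 4:15, 5:17, 6:17, 7:11, 8:14, 9:16, 10:15, 11:16.
The smallest farness is 11, for 7, so 7 has the highest closeness.

7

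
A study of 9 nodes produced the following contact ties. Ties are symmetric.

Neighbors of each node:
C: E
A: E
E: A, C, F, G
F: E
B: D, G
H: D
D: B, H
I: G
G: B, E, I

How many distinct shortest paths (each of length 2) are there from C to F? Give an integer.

The shortest distance is 2, and the only length-2 path is C–E–F. So there is exactly 1 shortest path.

1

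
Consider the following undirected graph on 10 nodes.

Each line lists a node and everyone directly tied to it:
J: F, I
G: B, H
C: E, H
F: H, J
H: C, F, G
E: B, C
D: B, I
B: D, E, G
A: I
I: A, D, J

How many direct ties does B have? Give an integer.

3

B is directly tied to D, E, and G. That is 3 neighbors, so the degree of B is 3.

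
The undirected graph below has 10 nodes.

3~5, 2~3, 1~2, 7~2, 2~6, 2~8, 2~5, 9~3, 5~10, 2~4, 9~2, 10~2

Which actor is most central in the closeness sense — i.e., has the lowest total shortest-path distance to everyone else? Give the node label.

Farness (sum of distances to all others) for each node — 1:17, 2:9, 3:15, 4:17, 5:15, 6:17, 7:17, 8:17, 9:16, 10:16.
The smallest farness is 9, for 2, so 2 has the highest closeness.

2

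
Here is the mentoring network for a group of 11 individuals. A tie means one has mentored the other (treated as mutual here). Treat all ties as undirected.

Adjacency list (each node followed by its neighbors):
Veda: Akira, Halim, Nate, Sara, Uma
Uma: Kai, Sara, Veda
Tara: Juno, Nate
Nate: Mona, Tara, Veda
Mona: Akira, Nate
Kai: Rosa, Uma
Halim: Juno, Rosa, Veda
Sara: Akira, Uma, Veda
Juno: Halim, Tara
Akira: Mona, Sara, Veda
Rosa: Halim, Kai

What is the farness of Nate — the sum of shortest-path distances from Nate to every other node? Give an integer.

Distances from Nate: Akira:2, Halim:2, Juno:2, Kai:3, Mona:1, Rosa:3, Sara:2, Tara:1, Uma:2, Veda:1.
Sum = 2 + 2 + 2 + 3 + 1 + 3 + 2 + 1 + 2 + 1 = 19.

19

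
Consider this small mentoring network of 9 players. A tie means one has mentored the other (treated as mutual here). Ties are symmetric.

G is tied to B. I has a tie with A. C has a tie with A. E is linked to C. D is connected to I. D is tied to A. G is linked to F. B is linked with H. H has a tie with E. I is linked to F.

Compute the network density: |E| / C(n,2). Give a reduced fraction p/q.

There are 10 edges and 9 nodes, so the maximum possible is C(9,2) = 36.
Density = 10/36 = 5/18.

5/18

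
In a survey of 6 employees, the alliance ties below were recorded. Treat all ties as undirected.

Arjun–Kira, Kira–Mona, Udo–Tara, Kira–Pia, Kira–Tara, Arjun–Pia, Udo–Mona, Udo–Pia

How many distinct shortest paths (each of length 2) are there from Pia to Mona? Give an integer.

The shortest distance is 2. The length-2 paths are: Pia–Udo–Mona; Pia–Kira–Mona.
That gives 2 distinct shortest paths.

2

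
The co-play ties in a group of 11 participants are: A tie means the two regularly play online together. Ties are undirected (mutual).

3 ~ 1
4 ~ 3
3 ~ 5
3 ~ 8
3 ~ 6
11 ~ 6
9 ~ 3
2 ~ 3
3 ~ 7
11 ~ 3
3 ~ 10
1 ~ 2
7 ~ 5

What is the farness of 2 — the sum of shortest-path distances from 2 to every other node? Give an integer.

18

Distances from 2: 1:1, 3:1, 4:2, 5:2, 6:2, 7:2, 8:2, 9:2, 10:2, 11:2.
Sum = 1 + 1 + 2 + 2 + 2 + 2 + 2 + 2 + 2 + 2 = 18.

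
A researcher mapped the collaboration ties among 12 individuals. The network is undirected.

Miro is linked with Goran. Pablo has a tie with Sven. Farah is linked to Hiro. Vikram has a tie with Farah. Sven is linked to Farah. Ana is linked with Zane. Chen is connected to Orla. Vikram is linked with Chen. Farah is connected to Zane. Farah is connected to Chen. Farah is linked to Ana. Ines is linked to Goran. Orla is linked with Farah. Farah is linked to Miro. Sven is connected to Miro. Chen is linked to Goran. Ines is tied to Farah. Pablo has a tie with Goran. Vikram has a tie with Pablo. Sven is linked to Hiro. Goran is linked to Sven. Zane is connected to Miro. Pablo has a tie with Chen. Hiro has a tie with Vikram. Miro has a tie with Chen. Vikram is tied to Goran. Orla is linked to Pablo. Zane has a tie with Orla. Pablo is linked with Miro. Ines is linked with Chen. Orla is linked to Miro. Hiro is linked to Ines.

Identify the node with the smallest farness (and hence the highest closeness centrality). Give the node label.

Farah

Farness (sum of distances to all others) for each node — Ana:22, Chen:15, Farah:13, Goran:17, Hiro:18, Ines:18, Miro:15, Orla:17, Pablo:17, Sven:17, Vikram:17, Zane:18.
The smallest farness is 13, for Farah, so Farah has the highest closeness.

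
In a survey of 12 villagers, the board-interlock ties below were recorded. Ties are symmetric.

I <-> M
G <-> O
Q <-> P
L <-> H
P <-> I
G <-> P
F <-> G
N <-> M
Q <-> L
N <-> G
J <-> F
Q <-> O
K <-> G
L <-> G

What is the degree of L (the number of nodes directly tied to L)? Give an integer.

3

L is directly tied to G, H, and Q. That is 3 neighbors, so the degree of L is 3.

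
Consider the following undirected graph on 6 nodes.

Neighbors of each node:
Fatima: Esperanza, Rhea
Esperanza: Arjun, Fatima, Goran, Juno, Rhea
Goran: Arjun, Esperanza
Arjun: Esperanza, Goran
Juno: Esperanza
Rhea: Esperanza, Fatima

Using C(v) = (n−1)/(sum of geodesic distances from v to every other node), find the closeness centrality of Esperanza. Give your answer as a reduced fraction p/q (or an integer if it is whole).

Distances from Esperanza: Arjun:1, Fatima:1, Goran:1, Juno:1, Rhea:1. Sum = 5.
n = 6, so closeness = 5/5 = 1.

1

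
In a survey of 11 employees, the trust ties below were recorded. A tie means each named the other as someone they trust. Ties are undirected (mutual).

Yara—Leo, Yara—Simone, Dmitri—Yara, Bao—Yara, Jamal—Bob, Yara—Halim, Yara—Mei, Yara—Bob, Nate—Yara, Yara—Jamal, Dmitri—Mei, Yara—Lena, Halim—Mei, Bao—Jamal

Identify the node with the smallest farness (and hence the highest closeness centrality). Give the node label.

Yara

Farness (sum of distances to all others) for each node — Bao:18, Bob:18, Dmitri:18, Halim:18, Jamal:17, Lena:19, Leo:19, Mei:17, Nate:19, Simone:19, Yara:10.
The smallest farness is 10, for Yara, so Yara has the highest closeness.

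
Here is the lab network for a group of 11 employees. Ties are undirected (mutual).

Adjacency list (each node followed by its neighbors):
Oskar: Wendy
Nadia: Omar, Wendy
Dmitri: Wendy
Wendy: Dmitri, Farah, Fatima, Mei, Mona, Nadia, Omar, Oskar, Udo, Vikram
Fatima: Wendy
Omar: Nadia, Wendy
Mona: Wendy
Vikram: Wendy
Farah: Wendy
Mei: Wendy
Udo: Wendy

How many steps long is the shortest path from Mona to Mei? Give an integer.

One shortest route is Mona – Wendy – Mei, which uses 2 edges, and Mona and Mei are not directly tied, so nothing shorter exists. So d(Mona,Mei) = 2.

2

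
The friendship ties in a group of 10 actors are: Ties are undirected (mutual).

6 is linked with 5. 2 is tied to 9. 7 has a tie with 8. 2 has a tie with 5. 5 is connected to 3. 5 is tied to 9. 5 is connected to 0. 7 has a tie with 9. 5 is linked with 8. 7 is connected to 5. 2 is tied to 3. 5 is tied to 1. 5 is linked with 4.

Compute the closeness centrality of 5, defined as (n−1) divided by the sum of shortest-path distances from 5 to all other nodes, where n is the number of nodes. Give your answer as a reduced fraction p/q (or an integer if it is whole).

Distances from 5: 0:1, 1:1, 2:1, 3:1, 4:1, 6:1, 7:1, 8:1, 9:1. Sum = 9.
n = 10, so closeness = 9/9 = 1.

1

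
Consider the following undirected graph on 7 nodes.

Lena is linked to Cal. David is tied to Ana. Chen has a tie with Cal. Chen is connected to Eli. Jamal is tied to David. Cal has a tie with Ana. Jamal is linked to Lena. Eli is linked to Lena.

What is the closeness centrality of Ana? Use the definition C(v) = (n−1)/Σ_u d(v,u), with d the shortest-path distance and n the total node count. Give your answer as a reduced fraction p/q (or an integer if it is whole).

Distances from Ana: Cal:1, Chen:2, David:1, Eli:3, Jamal:2, Lena:2. Sum = 11.
n = 7, so closeness = 6/11.

6/11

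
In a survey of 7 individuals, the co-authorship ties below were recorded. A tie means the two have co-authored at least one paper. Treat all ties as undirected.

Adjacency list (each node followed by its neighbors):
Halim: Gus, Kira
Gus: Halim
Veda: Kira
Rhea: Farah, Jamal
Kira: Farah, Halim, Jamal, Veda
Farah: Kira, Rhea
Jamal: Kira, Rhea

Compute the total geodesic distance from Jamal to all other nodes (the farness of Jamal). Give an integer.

Distances from Jamal: Farah:2, Gus:3, Halim:2, Kira:1, Rhea:1, Veda:2.
Sum = 2 + 3 + 2 + 1 + 1 + 2 = 11.

11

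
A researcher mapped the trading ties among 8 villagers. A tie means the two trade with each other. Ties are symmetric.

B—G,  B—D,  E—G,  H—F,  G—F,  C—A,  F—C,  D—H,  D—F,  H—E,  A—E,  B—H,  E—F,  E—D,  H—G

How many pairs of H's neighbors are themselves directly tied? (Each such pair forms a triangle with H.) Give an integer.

H's neighbors: B, D, E, F, and G.
Neighbor pairs that are themselves tied: H–B–D; H–B–G; H–D–E; H–D–F; H–E–F; H–E–G; H–F–G. Each forms one triangle with H, for 7 in total.

7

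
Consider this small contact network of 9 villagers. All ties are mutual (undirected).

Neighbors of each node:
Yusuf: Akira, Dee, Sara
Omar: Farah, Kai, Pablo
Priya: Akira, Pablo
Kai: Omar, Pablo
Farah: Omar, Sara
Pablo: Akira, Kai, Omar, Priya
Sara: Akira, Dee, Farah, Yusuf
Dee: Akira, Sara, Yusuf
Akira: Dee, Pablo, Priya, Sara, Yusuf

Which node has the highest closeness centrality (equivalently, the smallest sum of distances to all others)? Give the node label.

Akira

Farness (sum of distances to all others) for each node — Akira:11, Dee:15, Farah:15, Kai:17, Omar:15, Pablo:12, Priya:15, Sara:13, Yusuf:15.
The smallest farness is 11, for Akira, so Akira has the highest closeness.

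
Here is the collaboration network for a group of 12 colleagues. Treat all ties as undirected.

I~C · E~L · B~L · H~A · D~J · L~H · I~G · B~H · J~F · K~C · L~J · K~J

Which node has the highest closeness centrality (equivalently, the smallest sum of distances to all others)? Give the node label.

Farness (sum of distances to all others) for each node — A:41, B:32, C:32, D:32, E:34, F:32, G:50, H:31, I:40, J:22, K:26, L:24.
The smallest farness is 22, for J, so J has the highest closeness.

J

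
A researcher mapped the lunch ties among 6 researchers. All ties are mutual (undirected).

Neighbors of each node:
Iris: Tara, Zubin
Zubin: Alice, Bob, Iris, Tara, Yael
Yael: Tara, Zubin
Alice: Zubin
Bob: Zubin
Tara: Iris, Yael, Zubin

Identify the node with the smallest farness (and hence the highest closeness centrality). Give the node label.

Farness (sum of distances to all others) for each node — Alice:9, Bob:9, Iris:8, Tara:7, Yael:8, Zubin:5.
The smallest farness is 5, for Zubin, so Zubin has the highest closeness.

Zubin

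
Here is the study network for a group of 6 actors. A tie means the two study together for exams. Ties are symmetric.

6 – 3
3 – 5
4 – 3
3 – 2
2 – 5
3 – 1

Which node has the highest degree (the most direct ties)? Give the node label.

3

Degrees — 1:1, 2:2, 3:5, 4:1, 5:2, 6:1.
The maximum is 5, attained only by 3.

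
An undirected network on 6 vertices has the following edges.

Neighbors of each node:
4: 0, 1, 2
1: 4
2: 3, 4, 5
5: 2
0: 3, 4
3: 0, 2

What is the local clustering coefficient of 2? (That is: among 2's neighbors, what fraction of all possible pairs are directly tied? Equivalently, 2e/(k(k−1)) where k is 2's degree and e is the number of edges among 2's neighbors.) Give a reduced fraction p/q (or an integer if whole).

2's neighbors: 3, 4, and 5 (k = 3).
Possible neighbor pairs: C(3,2) = 3. Edges among them: none → e = 0.
Clustering(2) = 0/3 = 0.

0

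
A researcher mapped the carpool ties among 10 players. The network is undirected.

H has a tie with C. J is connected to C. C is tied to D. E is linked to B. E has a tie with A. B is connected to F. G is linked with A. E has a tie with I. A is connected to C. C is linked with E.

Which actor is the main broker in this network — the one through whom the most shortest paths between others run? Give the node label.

C

Unnormalized betweenness of each node: A:8, B:8, C:21, D:0, E:20, F:0, G:0, H:0, I:0, J:0.
C has the largest value, 21, making it the main broker — the node through which the most shortest paths run.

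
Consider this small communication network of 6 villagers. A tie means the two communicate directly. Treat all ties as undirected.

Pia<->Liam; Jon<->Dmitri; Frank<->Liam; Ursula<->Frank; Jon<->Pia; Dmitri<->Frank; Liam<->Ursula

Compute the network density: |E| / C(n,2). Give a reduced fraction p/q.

7/15

There are 7 edges and 6 nodes, so the maximum possible is C(6,2) = 15.
Density = 7/15.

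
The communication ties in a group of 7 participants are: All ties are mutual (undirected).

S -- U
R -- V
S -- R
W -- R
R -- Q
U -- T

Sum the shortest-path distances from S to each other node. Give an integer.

10

Distances from S: Q:2, R:1, T:2, U:1, V:2, W:2.
Sum = 2 + 1 + 2 + 1 + 2 + 2 = 10.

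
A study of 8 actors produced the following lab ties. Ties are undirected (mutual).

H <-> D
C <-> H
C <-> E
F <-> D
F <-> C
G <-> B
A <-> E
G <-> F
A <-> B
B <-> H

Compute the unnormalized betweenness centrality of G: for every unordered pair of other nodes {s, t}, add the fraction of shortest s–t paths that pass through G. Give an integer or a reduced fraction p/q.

3/2

Pairs whose geodesics pass through G — A–F: 1/2; B–F: 1.
All other pairs contribute 0.
Summing the contributions gives betweenness(G) = 3/2.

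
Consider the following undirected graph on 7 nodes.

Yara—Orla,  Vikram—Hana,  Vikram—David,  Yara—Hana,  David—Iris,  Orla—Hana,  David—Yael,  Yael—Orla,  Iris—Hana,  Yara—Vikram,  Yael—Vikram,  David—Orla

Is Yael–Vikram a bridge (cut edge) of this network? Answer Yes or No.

No

Even without that edge, Yael still reaches Vikram via Yael – David – Vikram, so the network stays connected. Not a bridge.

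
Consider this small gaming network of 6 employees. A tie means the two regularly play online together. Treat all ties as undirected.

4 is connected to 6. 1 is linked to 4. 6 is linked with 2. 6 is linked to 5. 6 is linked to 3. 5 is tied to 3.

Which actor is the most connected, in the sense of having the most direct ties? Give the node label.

Degrees — 1:1, 2:1, 3:2, 4:2, 5:2, 6:4.
The maximum is 4, attained only by 6.

6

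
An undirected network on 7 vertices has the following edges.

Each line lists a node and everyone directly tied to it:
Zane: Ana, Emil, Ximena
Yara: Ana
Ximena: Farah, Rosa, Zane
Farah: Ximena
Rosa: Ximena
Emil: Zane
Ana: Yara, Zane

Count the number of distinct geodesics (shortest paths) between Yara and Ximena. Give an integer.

1

The shortest distance is 3, and the only length-3 path is Yara–Ana–Zane–Ximena. So there is exactly 1 shortest path.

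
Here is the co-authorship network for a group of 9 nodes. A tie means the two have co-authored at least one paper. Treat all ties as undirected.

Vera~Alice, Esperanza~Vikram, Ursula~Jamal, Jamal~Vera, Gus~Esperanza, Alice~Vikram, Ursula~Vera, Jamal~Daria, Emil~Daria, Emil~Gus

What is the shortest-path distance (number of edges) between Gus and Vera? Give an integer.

4

One shortest route is Gus – Esperanza – Vikram – Alice – Vera, which uses 4 edges, and at distance 3 from Gus we only reach {Alice, Jamal}, which does not include Vera. So d(Gus,Vera) = 4.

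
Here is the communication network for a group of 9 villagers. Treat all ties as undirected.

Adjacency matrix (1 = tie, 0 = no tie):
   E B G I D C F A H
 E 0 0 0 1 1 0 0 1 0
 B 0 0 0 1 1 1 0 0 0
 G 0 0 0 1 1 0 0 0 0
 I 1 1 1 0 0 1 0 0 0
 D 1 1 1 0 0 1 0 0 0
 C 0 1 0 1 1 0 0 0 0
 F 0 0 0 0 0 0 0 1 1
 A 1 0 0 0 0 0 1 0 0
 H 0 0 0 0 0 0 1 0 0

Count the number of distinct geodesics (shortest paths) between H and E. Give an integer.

The shortest distance is 3, and the only length-3 path is H–F–A–E. So there is exactly 1 shortest path.

1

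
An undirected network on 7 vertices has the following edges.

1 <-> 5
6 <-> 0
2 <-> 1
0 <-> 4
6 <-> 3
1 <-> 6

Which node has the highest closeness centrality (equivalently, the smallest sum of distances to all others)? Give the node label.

6

Farness (sum of distances to all others) for each node — 0:12, 1:10, 2:15, 3:14, 4:17, 5:15, 6:9.
The smallest farness is 9, for 6, so 6 has the highest closeness.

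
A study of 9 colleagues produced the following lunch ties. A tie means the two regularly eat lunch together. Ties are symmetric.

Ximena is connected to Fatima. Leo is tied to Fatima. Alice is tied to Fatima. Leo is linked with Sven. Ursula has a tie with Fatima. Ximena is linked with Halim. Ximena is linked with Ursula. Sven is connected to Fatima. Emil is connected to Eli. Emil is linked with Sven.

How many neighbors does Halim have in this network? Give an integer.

Halim is directly tied to Ximena. That is 1 neighbor, so the degree of Halim is 1.

1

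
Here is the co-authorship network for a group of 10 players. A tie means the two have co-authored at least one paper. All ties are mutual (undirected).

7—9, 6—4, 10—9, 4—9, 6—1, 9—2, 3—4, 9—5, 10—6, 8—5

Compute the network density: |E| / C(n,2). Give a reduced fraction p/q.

2/9

There are 10 edges and 10 nodes, so the maximum possible is C(10,2) = 45.
Density = 10/45 = 2/9.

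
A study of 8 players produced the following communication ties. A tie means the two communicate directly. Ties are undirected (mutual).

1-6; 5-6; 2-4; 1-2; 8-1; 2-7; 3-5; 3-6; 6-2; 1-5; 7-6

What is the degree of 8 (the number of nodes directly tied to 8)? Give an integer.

8 is directly tied to 1. That is 1 neighbor, so the degree of 8 is 1.

1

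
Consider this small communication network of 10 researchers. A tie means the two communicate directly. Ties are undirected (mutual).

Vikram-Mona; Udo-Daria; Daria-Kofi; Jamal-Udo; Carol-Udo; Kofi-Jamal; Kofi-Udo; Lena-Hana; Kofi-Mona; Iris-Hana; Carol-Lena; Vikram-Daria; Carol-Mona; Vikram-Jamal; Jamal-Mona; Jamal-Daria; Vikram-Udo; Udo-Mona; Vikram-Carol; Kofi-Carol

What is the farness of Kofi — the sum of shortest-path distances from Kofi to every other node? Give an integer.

Distances from Kofi: Carol:1, Daria:1, Hana:3, Iris:4, Jamal:1, Lena:2, Mona:1, Udo:1, Vikram:2.
Sum = 1 + 1 + 3 + 4 + 1 + 2 + 1 + 1 + 2 = 16.

16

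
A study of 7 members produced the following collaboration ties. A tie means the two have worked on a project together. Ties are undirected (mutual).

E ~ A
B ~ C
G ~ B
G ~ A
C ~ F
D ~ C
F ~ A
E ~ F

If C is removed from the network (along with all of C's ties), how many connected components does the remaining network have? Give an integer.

Without C, the remaining ties split the others into: {A, B, E, F, G}; {D}.
That's 2 separate components.

2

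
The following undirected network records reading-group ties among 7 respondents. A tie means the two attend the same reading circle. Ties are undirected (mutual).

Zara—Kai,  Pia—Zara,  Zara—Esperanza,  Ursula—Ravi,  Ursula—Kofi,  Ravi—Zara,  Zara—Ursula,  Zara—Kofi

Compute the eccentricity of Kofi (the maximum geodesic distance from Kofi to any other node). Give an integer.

Distances from Kofi: Esperanza:2, Kai:2, Pia:2, Ravi:2, Ursula:1, Zara:1.
The largest is 2 (to Kai, Ravi, Pia, and Esperanza), so the eccentricity of Kofi is 2.

2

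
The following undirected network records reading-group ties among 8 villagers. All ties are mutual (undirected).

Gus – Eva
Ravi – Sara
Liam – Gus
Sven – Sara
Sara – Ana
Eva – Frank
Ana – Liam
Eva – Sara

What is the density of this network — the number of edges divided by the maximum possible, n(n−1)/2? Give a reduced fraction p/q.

2/7

There are 8 edges and 8 nodes, so the maximum possible is C(8,2) = 28.
Density = 8/28 = 2/7.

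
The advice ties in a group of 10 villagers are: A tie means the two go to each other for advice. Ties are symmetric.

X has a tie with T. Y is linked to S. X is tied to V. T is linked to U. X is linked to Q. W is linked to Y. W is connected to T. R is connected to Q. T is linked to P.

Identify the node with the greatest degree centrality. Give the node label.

T

Degrees — P:1, Q:2, R:1, S:1, T:4, U:1, V:1, W:2, X:3, Y:2.
The maximum is 4, attained only by T.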